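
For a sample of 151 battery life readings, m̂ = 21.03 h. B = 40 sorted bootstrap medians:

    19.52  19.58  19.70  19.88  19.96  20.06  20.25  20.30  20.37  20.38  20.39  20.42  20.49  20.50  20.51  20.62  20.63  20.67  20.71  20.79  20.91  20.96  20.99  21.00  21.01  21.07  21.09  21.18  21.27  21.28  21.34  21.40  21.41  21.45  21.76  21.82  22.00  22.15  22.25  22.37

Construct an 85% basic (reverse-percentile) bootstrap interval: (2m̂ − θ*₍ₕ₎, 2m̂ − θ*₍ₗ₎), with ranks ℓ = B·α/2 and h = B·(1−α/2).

(20.06, 22.36)

Percentile endpoints at ranks 3 and 37: θ*₍3₎ = 19.70, θ*₍37₎ = 22.00.
Basic interval reflects these around m̂:
  lower = 2 × 21.03 − 22.00 = 20.06
  upper = 2 × 21.03 − 19.70 = 22.36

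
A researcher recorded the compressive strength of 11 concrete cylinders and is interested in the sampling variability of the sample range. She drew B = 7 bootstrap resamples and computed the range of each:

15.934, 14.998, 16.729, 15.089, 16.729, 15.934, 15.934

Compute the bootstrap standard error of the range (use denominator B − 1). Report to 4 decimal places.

Bootstrap SE is the standard deviation of the 7 replicate ranges.
Mean of replicates: (15.934 + 14.998 + 16.729 + 15.089 + 16.729 + 15.934 + 15.934) / 7 = 111.34700 / 7 = 15.90671
Sum of squared deviations: (+0.02729)² + (−0.90871)² + (+0.82229)² + (−0.81771)² + (+0.82229)² + (+0.02729)² + (+0.02729)² = 2.84896
Variance = 2.84896 / 6 = 0.47483
SE* = √0.47483

SE* = 0.6891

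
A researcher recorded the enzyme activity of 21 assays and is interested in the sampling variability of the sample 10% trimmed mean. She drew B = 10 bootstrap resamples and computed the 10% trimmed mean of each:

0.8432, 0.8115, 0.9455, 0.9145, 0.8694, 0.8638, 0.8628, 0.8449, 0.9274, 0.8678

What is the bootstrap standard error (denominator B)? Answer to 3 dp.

Bootstrap SE is the standard deviation of the 10 replicate 10% trimmed means.
Mean of replicates: (0.8432 + 0.8115 + 0.9455 + 0.9145 + 0.8694 + 0.8638 + 0.8628 + 0.8449 + 0.9274 + 0.8678) / 10 = 8.75080 / 10 = 0.87508
Sum of squared deviations: (−0.03188)² + (−0.06358)² + (+0.07042)² + (+0.03942)² + (−0.00568)² + (−0.01128)² + (−0.01228)² + (−0.03018)² + (+0.05232)² + (−0.00728)² = 0.01558
Variance = 0.01558 / 10 = 0.00156
SE* = √0.00156

SE* = 0.039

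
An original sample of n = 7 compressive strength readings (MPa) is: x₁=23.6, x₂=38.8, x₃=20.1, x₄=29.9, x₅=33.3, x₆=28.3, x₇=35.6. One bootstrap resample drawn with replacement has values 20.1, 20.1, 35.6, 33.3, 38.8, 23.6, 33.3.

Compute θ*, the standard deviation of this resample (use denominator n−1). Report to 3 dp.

Mean = 29.2571; sum of squared deviations = 363.6971
s² = 363.6971 / 6 = 60.6162
s = √60.6162 = 7.786

θ* = 7.786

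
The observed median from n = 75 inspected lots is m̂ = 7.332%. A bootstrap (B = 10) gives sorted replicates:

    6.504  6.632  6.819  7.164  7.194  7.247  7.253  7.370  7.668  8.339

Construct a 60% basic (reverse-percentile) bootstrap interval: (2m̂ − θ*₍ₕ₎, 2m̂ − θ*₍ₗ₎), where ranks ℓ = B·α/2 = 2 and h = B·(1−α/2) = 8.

(7.294, 8.032)

Percentile endpoints at ranks 2 and 8: θ*₍2₎ = 6.632, θ*₍8₎ = 7.370.
Basic interval reflects these around m̂:
  lower = 2 × 7.332 − 7.370 = 7.294
  upper = 2 × 7.332 − 6.632 = 8.032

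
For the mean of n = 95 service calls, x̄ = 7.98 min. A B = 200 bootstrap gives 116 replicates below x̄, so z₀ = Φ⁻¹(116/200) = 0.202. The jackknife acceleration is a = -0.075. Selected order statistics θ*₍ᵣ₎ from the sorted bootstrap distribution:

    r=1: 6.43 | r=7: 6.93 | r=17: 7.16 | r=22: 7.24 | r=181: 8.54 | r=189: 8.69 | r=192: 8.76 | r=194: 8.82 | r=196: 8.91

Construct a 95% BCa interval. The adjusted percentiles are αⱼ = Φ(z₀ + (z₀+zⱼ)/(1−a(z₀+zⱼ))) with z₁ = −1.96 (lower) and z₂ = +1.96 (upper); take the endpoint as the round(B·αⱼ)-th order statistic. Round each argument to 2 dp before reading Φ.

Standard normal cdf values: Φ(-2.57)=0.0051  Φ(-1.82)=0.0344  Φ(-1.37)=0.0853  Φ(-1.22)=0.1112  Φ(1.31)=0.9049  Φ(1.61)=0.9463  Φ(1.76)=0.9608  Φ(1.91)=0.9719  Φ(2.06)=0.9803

(6.93, 8.91)

Lower: z₀ + z₁ = 0.202 + (-1.960) = -1.758; 1 − a(z₀+z₁) = 1 − (-0.075)(-1.758) = 0.8681; argument = 0.202 + (-1.758)/0.8681 = -1.8230 → -1.82.
α₁ = Φ(-1.82) = 0.0344; rank = round(200 × 0.0344) = 7; θ*₍7₎ = 6.93.
Upper: z₀ + z₂ = 2.162; 1 − a(z₀+z₂) = 1.1622; argument = 2.0623 → 2.06; α₂ = 0.9803; rank = 196; θ*₍196₎ = 8.91.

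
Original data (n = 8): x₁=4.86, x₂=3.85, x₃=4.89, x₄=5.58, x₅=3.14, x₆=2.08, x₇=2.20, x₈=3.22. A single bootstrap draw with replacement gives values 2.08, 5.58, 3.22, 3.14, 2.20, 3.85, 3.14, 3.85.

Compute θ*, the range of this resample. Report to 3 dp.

Range = 5.58 − 2.08 = 3.500

θ* = 3.500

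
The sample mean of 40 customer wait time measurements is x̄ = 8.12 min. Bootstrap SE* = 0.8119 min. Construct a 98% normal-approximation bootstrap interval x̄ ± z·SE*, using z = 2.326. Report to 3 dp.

Margin = 2.326 × 0.8119 = 1.8885
Interval: 8.12 ± 1.8885

(6.232, 10.008)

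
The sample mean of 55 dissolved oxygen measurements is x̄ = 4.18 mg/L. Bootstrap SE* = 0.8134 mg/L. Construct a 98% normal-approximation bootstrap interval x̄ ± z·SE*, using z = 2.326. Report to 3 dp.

(2.288, 6.072)

Margin = 2.326 × 0.8134 = 1.8920
Interval: 4.18 ± 1.8920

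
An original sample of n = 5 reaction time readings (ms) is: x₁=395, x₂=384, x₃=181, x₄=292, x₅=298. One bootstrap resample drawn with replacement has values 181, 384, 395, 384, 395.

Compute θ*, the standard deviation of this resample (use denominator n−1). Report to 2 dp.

θ* = 93.41

Mean = 347.8000; sum of squared deviations = 34898.8000
s² = 34898.8000 / 4 = 8724.7000
s = √8724.7000 = 93.41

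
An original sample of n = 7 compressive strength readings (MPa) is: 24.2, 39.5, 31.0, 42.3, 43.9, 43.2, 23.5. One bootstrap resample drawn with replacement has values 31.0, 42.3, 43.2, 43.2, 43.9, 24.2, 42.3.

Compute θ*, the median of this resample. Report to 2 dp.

θ* = 42.30

Sorted: 24.2, 31.0, 42.3, 42.3, 43.2, 43.2, 43.9
Median = middle value = 42.30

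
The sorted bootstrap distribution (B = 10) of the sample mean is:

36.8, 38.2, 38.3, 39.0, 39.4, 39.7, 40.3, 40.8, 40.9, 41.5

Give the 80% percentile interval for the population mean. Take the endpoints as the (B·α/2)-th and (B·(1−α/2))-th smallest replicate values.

(36.8, 40.9)

α = 0.20; lower rank = 10 × 0.100 = 1; upper rank = 10 × 0.900 = 9.
The 1st smallest replicate is 36.8; the 9th is 40.9.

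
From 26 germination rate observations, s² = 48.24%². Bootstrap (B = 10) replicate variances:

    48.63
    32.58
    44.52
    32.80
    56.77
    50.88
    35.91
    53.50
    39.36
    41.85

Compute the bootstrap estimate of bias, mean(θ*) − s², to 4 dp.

bias = −4.5600

mean(θ*) = (48.63 + 32.58 + 44.52 + 32.80 + 56.77 + 50.88 + 35.91 + 53.50 + 39.36 + 41.85) / 10 = 43.68000
bias = 43.68000 − 48.24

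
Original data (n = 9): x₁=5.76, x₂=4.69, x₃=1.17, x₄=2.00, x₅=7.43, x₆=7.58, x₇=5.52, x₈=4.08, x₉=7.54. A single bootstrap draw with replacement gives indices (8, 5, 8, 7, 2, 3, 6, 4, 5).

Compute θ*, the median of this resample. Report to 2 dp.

Resample values: 4.08, 7.43, 4.08, 5.52, 4.69, 1.17, 7.58, 2.00, 7.43.
Sorted: 1.17, 2.00, 4.08, 4.08, 4.69, 5.52, 7.43, 7.43, 7.58
Median = middle value = 4.69

θ* = 4.69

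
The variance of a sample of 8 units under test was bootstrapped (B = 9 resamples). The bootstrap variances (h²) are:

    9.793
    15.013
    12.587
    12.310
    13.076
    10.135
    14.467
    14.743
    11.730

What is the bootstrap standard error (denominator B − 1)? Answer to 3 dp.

Bootstrap SE is the standard deviation of the 9 replicate variances.
Mean of replicates: (9.793 + 15.013 + 12.587 + 12.310 + 13.076 + 10.135 + 14.467 + 14.743 + 11.730) / 9 = 113.8540 / 9 = 12.6504
Sum of squared deviations: (−2.8574)² + (+2.3626)² + (−0.0634)² + (−0.3404)² + (+0.4256)² + (−2.5154)² + (+1.8166)² + (+2.0926)² + (−0.9204)² = 28.9010
Variance = 28.9010 / 8 = 3.6126
SE* = √3.6126

SE* = 1.901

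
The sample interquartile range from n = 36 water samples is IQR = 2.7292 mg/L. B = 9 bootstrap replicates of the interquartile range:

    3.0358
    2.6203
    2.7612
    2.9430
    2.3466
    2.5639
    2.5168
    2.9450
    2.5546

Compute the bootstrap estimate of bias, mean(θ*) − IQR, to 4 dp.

bias = −0.0306

mean(θ*) = (3.0358 + 2.6203 + 2.7612 + 2.9430 + 2.3466 + 2.5639 + 2.5168 + 2.9450 + 2.5546) / 9 = 2.69858
bias = 2.69858 − 2.7292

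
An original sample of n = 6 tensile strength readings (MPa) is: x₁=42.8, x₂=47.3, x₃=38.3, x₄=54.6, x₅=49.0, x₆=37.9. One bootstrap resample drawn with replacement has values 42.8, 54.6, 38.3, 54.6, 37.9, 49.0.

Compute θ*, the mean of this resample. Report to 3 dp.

Mean = (42.8 + 54.6 + 38.3 + 54.6 + 37.9 + 49.0) / 6 = 277.20 / 6 = 46.200

θ* = 46.200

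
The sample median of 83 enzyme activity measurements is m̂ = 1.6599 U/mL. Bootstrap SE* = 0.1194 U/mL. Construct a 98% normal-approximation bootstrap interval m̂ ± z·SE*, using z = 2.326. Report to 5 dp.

Margin = 2.326 × 0.1194 = 0.277724
Interval: 1.6599 ± 0.277724

(1.38218, 1.93762)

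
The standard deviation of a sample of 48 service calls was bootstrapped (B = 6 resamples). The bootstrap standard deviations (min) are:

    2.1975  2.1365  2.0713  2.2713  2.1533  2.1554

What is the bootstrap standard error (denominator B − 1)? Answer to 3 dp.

Bootstrap SE is the standard deviation of the 6 replicate standard deviations.
Mean of replicates: (2.1975 + 2.1365 + 2.0713 + 2.2713 + 2.1533 + 2.1554) / 6 = 12.98530 / 6 = 2.16422
Sum of squared deviations: (+0.03328)² + (−0.02772)² + (−0.09292)² + (+0.10708)² + (−0.01092)² + (−0.00882)² = 0.02217
Variance = 0.02217 / 5 = 0.00443
SE* = √0.00443

SE* = 0.067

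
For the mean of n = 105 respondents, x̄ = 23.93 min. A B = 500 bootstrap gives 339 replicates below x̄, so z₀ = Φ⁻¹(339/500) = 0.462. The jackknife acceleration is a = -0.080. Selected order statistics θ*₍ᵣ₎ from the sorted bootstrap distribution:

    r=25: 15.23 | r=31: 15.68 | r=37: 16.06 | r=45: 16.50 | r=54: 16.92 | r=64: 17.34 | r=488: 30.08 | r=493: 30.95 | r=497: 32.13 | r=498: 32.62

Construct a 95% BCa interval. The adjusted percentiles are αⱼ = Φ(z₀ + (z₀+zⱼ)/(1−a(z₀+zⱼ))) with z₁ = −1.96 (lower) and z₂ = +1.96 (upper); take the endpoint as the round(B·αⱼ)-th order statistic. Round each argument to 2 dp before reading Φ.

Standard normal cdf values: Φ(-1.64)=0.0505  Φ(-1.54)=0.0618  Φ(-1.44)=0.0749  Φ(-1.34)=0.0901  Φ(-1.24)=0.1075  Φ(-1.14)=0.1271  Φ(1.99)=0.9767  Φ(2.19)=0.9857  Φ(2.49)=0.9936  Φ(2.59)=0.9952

(16.92, 32.13)

Lower: z₀ + z₁ = 0.462 + (-1.960) = -1.498; 1 − a(z₀+z₁) = 1 − (-0.080)(-1.498) = 0.8802; argument = 0.462 + (-1.498)/0.8802 = -1.2400 → -1.24.
α₁ = Φ(-1.24) = 0.1075; rank = round(500 × 0.1075) = 54; θ*₍54₎ = 16.92.
Upper: z₀ + z₂ = 2.422; 1 − a(z₀+z₂) = 1.1938; argument = 2.4909 → 2.49; α₂ = 0.9936; rank = 497; θ*₍497₎ = 32.13.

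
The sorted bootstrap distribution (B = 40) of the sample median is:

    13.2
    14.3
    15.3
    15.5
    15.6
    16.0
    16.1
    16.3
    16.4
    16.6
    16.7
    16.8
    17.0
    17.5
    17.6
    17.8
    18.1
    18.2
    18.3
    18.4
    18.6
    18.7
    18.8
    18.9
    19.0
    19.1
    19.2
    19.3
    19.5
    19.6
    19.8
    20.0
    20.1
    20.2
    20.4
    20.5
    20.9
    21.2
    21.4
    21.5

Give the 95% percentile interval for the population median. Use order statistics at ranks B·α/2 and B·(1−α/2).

α = 0.05; lower rank = 40 × 0.025 = 1; upper rank = 40 × 0.975 = 39.
The 1st smallest replicate is 13.2; the 39th is 21.4.

(13.2, 21.4)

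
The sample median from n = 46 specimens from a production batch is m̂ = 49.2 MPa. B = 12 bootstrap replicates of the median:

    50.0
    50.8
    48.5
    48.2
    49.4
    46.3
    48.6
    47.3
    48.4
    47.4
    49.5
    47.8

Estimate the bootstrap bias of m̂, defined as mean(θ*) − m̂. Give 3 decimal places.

mean(θ*) = (50.0 + 50.8 + 48.5 + 48.2 + 49.4 + 46.3 + 48.6 + 47.3 + 48.4 + 47.4 + 49.5 + 47.8) / 12 = 48.5167
bias = 48.5167 − 49.2

bias = −0.683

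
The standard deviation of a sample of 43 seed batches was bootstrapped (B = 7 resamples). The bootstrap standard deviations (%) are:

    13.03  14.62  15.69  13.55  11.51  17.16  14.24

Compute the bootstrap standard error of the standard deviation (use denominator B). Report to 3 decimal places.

SE* = 1.697

Bootstrap SE is the standard deviation of the 7 replicate standard deviations.
Mean of replicates: (13.03 + 14.62 + 15.69 + 13.55 + 11.51 + 17.16 + 14.24) / 7 = 99.8000 / 7 = 14.2571
Sum of squared deviations: (−1.2271)² + (+0.3629)² + (+1.4329)² + (−0.7071)² + (−2.7471)² + (+2.9029)² + (−0.0171)² = 20.1643
Variance = 20.1643 / 7 = 2.8806
SE* = √2.8806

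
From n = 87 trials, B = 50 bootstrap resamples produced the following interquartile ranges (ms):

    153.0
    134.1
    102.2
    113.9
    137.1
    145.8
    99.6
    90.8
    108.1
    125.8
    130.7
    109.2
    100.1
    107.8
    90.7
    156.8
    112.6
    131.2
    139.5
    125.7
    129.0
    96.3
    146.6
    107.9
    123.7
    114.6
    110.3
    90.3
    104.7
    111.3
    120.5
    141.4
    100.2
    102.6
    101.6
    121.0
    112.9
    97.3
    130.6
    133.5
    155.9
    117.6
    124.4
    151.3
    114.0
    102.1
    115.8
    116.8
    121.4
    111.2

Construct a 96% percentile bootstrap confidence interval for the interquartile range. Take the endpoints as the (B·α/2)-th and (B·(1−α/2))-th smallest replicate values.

Sorted replicates: 90.3, 90.7, 90.8, 96.3, 97.3, 99.6, 100.1, 100.2, 101.6, 102.1, 102.2, 102.6, 104.7, 107.8, 107.9, 108.1, 109.2, 110.3, 111.2, 111.3, 112.6, 112.9, 113.9, 114.0, 114.6, 115.8, 116.8, 117.6, 120.5, 121.0, 121.4, 123.7, 124.4, 125.7, 125.8, 129.0, 130.6, 130.7, 131.2, 133.5, 134.1, 137.1, 139.5, 141.4, 145.8, 146.6, 151.3, 153.0, 155.9, 156.8
α = 0.04; lower rank = 50 × 0.020 = 1; upper rank = 50 × 0.980 = 49.
The 1st smallest replicate is 90.3; the 49th is 155.9.

(90.3, 155.9)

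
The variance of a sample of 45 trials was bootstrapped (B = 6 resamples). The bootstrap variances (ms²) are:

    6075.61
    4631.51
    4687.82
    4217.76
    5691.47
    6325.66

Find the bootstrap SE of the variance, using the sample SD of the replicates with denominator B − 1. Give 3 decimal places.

Bootstrap SE is the standard deviation of the 6 replicate variances.
Mean of replicates: (6075.61 + 4631.51 + 4687.82 + 4217.76 + 5691.47 + 6325.66) / 6 = 31629.8300 / 6 = 5271.6383
Sum of squared deviations: (+803.9717)² + (−640.1283)² + (−583.8183)² + (−1053.8783)² + (+419.8317)² + (+1054.0217)² = 3794858.4139
Variance = 3794858.4139 / 5 = 758971.6828
SE* = √758971.6828

SE* = 871.190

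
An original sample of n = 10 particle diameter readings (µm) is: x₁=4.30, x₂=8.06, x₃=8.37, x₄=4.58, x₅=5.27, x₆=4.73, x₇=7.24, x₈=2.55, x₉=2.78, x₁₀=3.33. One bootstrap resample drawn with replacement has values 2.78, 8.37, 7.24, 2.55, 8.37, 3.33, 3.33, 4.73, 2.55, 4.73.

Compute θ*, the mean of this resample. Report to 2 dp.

Mean = (2.78 + 8.37 + 7.24 + 2.55 + 8.37 + 3.33 + 3.33 + 4.73 + 2.55 + 4.73) / 10 = 47.980 / 10 = 4.80

θ* = 4.80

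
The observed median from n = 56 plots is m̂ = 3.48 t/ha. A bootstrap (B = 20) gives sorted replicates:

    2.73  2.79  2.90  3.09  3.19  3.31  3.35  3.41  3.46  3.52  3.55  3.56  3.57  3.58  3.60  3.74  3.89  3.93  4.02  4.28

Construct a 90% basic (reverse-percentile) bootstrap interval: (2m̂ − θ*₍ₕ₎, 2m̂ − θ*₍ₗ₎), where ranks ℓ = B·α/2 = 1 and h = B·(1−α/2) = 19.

Percentile endpoints at ranks 1 and 19: θ*₍1₎ = 2.73, θ*₍19₎ = 4.02.
Basic interval reflects these around m̂:
  lower = 2 × 3.48 − 4.02 = 2.94
  upper = 2 × 3.48 − 2.73 = 4.23

(2.94, 4.23)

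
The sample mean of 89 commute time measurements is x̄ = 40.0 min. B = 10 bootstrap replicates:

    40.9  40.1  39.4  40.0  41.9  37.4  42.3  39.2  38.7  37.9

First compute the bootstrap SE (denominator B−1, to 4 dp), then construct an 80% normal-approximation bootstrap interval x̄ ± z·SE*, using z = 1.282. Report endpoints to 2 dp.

Mean of replicates = 39.7800; sum of squared deviations = 23.0960; SE* = √(23.0960/9) = 1.6019
Margin = 1.282 × 1.6019 = 2.054
Interval: 40.0 ± 2.054

(37.95, 42.05)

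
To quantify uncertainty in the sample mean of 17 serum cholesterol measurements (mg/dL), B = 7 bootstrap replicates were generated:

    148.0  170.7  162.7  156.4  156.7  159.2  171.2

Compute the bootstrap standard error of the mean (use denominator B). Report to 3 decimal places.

SE* = 7.674

Bootstrap SE is the standard deviation of the 7 replicate means.
Mean of replicates: (148.0 + 170.7 + 162.7 + 156.4 + 156.7 + 159.2 + 171.2) / 7 = 1124.9000 / 7 = 160.7000
Sum of squared deviations: (−12.7000)² + (+10.0000)² + (+2.0000)² + (−4.3000)² + (−4.0000)² + (−1.5000)² + (+10.5000)² = 412.2800
Variance = 412.2800 / 7 = 58.8971
SE* = √58.8971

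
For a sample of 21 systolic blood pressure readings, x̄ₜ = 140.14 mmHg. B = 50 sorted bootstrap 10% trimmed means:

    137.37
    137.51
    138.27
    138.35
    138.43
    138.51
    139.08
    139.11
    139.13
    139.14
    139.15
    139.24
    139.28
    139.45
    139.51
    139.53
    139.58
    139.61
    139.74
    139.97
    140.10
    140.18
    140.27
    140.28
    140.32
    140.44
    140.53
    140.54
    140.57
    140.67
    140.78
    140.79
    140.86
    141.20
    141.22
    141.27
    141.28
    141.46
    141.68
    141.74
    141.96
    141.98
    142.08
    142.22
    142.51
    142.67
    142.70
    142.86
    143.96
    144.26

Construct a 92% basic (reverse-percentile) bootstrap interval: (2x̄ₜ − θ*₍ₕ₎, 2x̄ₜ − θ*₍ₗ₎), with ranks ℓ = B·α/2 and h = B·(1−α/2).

(137.42, 142.77)

Percentile endpoints at ranks 2 and 48: θ*₍2₎ = 137.51, θ*₍48₎ = 142.86.
Basic interval reflects these around x̄ₜ:
  lower = 2 × 140.14 − 142.86 = 137.42
  upper = 2 × 140.14 − 137.51 = 142.77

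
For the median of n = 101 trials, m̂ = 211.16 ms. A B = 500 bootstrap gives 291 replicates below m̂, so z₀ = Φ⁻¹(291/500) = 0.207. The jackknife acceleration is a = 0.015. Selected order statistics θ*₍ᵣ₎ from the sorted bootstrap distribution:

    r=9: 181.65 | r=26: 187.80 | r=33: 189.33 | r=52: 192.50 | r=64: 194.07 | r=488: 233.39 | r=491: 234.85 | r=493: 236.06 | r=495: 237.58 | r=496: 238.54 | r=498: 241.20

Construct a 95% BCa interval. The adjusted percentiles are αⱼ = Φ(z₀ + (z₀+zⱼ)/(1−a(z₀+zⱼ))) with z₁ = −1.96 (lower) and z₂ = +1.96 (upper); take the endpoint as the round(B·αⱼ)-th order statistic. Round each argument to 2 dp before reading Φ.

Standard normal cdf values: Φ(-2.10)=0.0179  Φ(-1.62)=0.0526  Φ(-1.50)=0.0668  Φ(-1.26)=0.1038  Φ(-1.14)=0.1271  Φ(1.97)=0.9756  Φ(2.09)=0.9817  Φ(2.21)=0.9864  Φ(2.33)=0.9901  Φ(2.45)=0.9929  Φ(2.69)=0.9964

(189.33, 238.54)

Lower: z₀ + z₁ = 0.207 + (-1.960) = -1.753; 1 − a(z₀+z₁) = 1 − (0.015)(-1.753) = 1.0263; argument = 0.207 + (-1.753)/1.0263 = -1.5011 → -1.50.
α₁ = Φ(-1.50) = 0.0668; rank = round(500 × 0.0668) = 33; θ*₍33₎ = 189.33.
Upper: z₀ + z₂ = 2.167; 1 − a(z₀+z₂) = 0.9675; argument = 2.4468 → 2.45; α₂ = 0.9929; rank = 496; θ*₍496₎ = 238.54.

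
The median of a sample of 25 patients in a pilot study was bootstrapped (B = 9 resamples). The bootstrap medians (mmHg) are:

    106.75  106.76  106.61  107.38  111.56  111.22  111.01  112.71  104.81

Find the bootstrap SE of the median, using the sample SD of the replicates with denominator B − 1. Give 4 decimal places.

SE* = 2.8444

Bootstrap SE is the standard deviation of the 9 replicate medians.
Mean of replicates: (106.75 + 106.76 + 106.61 + 107.38 + 111.56 + 111.22 + 111.01 + 112.71 + 104.81) / 9 = 978.81000 / 9 = 108.75667
Sum of squared deviations: (−2.00667)² + (−1.99667)² + (−2.14667)² + (−1.37667)² + (+2.80333)² + (+2.46333)² + (+2.25333)² + (+3.95333)² + (−3.94667)² = 64.72600
Variance = 64.72600 / 8 = 8.09075
SE* = √8.09075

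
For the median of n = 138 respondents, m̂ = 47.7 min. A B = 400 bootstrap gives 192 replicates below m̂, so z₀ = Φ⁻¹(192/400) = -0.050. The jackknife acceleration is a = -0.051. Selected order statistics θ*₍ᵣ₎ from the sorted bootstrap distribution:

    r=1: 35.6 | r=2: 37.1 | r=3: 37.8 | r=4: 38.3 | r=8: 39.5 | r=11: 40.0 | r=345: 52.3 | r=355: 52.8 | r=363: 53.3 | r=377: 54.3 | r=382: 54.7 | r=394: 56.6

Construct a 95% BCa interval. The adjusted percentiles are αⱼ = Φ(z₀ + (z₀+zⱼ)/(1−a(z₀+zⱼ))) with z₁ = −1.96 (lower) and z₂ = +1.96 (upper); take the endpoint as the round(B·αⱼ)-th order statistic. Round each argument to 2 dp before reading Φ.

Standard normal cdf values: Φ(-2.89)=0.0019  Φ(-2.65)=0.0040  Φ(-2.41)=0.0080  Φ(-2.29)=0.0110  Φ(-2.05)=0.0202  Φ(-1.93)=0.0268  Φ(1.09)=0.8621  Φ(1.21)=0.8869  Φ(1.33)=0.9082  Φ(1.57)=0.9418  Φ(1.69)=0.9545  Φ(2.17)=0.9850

(38.3, 54.7)

Lower: z₀ + z₁ = -0.050 + (-1.960) = -2.010; 1 − a(z₀+z₁) = 1 − (-0.051)(-2.010) = 0.8975; argument = -0.050 + (-2.010)/0.8975 = -2.2896 → -2.29.
α₁ = Φ(-2.29) = 0.0110; rank = round(400 × 0.0110) = 4; θ*₍4₎ = 38.3.
Upper: z₀ + z₂ = 1.910; 1 − a(z₀+z₂) = 1.0974; argument = 1.6905 → 1.69; α₂ = 0.9545; rank = 382; θ*₍382₎ = 54.7.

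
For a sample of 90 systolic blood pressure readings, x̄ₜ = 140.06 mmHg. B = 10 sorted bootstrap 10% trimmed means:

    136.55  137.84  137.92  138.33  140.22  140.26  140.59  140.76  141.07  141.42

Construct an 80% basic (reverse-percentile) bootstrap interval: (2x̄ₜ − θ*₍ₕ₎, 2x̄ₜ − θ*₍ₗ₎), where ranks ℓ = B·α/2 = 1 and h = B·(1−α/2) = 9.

(139.05, 143.57)

Percentile endpoints at ranks 1 and 9: θ*₍1₎ = 136.55, θ*₍9₎ = 141.07.
Basic interval reflects these around x̄ₜ:
  lower = 2 × 140.06 − 141.07 = 139.05
  upper = 2 × 140.06 − 136.55 = 143.57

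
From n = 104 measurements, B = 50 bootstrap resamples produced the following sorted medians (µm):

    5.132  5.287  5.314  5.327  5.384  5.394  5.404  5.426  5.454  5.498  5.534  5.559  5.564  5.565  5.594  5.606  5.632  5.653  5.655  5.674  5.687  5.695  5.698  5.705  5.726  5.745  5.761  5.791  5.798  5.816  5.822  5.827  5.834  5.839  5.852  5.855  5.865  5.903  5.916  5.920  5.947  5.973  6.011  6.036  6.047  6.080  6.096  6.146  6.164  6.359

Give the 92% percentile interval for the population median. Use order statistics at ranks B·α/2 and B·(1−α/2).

α = 0.08; lower rank = 50 × 0.040 = 2; upper rank = 50 × 0.960 = 48.
The 2nd smallest replicate is 5.287; the 48th is 6.146.

(5.287, 6.146)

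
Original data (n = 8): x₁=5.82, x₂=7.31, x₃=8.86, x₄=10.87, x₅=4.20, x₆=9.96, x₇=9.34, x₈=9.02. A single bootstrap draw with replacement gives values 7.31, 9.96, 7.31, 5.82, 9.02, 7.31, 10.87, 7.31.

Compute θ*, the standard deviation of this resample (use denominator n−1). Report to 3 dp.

θ* = 1.676

Mean = 8.1137; sum of squared deviations = 19.6722
s² = 19.6722 / 7 = 2.8103
s = √2.8103 = 1.676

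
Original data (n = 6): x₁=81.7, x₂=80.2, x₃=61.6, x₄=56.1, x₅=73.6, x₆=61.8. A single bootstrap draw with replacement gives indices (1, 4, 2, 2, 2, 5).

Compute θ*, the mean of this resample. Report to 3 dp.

θ* = 75.333

Resample values: 81.7, 56.1, 80.2, 80.2, 80.2, 73.6.
Mean = (81.7 + 56.1 + 80.2 + 80.2 + 80.2 + 73.6) / 6 = 452.00 / 6 = 75.333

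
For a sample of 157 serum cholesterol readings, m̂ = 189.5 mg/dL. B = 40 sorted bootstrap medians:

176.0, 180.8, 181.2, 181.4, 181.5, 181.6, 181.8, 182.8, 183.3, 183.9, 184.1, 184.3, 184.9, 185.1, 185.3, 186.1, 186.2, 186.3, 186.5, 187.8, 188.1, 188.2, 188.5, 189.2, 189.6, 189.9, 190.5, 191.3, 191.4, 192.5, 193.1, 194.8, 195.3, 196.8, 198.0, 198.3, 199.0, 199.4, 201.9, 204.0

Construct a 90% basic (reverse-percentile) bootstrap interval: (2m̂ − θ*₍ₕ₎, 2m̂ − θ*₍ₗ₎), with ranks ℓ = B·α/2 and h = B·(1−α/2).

Percentile endpoints at ranks 2 and 38: θ*₍2₎ = 180.8, θ*₍38₎ = 199.4.
Basic interval reflects these around m̂:
  lower = 2 × 189.5 − 199.4 = 179.6
  upper = 2 × 189.5 − 180.8 = 198.2

(179.6, 198.2)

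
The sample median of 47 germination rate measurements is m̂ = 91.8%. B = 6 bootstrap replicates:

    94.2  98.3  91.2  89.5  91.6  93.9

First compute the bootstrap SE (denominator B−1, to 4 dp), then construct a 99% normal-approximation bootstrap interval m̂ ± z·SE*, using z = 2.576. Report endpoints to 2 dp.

Mean of replicates = 93.1167; sum of squared deviations = 47.7083; SE* = √(47.7083/5) = 3.0890
Margin = 2.576 × 3.0890 = 7.957
Interval: 91.8 ± 7.957

(83.84, 99.76)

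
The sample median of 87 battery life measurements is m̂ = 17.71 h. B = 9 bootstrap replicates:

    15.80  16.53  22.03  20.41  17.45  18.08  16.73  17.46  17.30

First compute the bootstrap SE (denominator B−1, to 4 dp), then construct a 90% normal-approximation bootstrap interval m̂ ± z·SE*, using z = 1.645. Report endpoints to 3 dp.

Mean of replicates = 17.9767; sum of squared deviations = 31.7484; SE* = √(31.7484/8) = 1.9921
Margin = 1.645 × 1.9921 = 3.2770
Interval: 17.71 ± 3.2770

(14.433, 20.987)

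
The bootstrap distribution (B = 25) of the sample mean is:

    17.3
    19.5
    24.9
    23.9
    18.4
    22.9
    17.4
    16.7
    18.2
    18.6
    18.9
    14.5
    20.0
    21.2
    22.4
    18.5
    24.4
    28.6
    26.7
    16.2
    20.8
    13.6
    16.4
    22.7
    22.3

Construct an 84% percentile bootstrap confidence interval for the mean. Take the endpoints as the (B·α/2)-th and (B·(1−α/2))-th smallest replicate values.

Sorted replicates: 13.6, 14.5, 16.2, 16.4, 16.7, 17.3, 17.4, 18.2, 18.4, 18.5, 18.6, 18.9, 19.5, 20.0, 20.8, 21.2, 22.3, 22.4, 22.7, 22.9, 23.9, 24.4, 24.9, 26.7, 28.6
α = 0.16; lower rank = 25 × 0.080 = 2; upper rank = 25 × 0.920 = 23.
The 2nd smallest replicate is 14.5; the 23rd is 24.9.

(14.5, 24.9)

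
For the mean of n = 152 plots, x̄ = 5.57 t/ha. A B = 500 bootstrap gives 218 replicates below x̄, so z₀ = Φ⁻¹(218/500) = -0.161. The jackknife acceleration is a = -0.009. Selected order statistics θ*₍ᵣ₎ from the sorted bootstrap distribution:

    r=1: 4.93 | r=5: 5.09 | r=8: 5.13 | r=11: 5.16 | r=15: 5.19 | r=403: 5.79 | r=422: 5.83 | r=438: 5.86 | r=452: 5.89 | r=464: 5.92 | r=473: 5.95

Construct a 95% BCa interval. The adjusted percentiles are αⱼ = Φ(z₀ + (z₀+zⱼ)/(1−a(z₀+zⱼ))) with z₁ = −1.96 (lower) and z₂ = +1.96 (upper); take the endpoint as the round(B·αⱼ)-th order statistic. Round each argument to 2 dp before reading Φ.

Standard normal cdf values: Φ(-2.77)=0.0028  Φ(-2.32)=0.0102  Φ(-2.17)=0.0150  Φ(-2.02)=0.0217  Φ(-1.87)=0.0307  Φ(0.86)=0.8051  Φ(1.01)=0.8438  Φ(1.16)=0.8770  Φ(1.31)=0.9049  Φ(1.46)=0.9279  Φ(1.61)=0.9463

(5.09, 5.95)

Lower: z₀ + z₁ = -0.161 + (-1.960) = -2.121; 1 − a(z₀+z₁) = 1 − (-0.009)(-2.121) = 0.9809; argument = -0.161 + (-2.121)/0.9809 = -2.3233 → -2.32.
α₁ = Φ(-2.32) = 0.0102; rank = round(500 × 0.0102) = 5; θ*₍5₎ = 5.09.
Upper: z₀ + z₂ = 1.799; 1 − a(z₀+z₂) = 1.0162; argument = 1.6093 → 1.61; α₂ = 0.9463; rank = 473; θ*₍473₎ = 5.95.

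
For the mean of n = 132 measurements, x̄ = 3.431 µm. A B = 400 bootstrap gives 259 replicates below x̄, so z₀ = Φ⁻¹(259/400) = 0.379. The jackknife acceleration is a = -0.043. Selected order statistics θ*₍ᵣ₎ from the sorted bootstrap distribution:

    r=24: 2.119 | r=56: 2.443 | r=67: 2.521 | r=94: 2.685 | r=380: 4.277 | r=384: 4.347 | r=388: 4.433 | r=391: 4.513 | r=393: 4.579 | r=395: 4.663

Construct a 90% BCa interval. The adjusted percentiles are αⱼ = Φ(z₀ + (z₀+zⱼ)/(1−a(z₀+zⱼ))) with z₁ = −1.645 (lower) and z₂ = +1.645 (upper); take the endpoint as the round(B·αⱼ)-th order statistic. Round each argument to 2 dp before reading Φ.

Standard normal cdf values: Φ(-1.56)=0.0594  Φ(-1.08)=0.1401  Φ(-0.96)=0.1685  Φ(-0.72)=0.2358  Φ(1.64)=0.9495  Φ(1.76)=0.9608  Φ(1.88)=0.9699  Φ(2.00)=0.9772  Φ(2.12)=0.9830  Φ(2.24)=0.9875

(2.521, 4.663)

Lower: z₀ + z₁ = 0.379 + (-1.645) = -1.266; 1 − a(z₀+z₁) = 1 − (-0.043)(-1.266) = 0.9456; argument = 0.379 + (-1.266)/0.9456 = -0.9599 → -0.96.
α₁ = Φ(-0.96) = 0.1685; rank = round(400 × 0.1685) = 67; θ*₍67₎ = 2.521.
Upper: z₀ + z₂ = 2.024; 1 − a(z₀+z₂) = 1.0870; argument = 2.2410 → 2.24; α₂ = 0.9875; rank = 395; θ*₍395₎ = 4.663.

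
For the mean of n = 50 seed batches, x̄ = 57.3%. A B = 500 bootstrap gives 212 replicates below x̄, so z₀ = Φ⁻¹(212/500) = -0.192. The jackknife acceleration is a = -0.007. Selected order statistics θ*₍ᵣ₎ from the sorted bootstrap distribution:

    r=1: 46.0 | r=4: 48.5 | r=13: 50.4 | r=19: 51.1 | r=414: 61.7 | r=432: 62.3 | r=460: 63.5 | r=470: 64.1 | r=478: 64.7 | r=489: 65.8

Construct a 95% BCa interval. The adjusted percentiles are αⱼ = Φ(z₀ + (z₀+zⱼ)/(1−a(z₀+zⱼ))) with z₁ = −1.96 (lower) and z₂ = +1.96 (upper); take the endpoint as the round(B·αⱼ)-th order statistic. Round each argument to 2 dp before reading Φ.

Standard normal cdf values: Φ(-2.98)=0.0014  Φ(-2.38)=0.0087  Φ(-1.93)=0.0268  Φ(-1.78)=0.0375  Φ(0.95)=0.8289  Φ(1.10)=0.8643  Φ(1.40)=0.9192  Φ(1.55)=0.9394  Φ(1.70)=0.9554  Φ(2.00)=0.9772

Lower: z₀ + z₁ = -0.192 + (-1.960) = -2.152; 1 − a(z₀+z₁) = 1 − (-0.007)(-2.152) = 0.9849; argument = -0.192 + (-2.152)/0.9849 = -2.3769 → -2.38.
α₁ = Φ(-2.38) = 0.0087; rank = round(500 × 0.0087) = 4; θ*₍4₎ = 48.5.
Upper: z₀ + z₂ = 1.768; 1 − a(z₀+z₂) = 1.0124; argument = 1.5544 → 1.55; α₂ = 0.9394; rank = 470; θ*₍470₎ = 64.1.

(48.5, 64.1)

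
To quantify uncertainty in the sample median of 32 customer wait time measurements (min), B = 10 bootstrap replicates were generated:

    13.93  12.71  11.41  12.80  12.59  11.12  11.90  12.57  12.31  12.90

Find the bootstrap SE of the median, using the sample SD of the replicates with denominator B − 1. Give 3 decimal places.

Bootstrap SE is the standard deviation of the 10 replicate medians.
Mean of replicates: (13.93 + 12.71 + 11.41 + 12.80 + 12.59 + 11.12 + 11.90 + 12.57 + 12.31 + 12.90) / 10 = 124.2400 / 10 = 12.4240
Sum of squared deviations: (+1.5060)² + (+0.2860)² + (−1.0140)² + (+0.3760)² + (+0.1660)² + (−1.3040)² + (−0.5240)² + (+0.1460)² + (−0.1140)² + (+0.4760)² = 5.7828
Variance = 5.7828 / 9 = 0.6425
SE* = √0.6425

SE* = 0.802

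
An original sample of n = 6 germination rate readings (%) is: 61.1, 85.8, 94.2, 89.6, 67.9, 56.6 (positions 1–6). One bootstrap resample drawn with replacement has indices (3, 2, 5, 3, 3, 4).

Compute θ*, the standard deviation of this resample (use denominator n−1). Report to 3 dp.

Resample values: 94.2, 85.8, 67.9, 94.2, 94.2, 89.6.
Mean = 87.6500; sum of squared deviations = 525.9950
s² = 525.9950 / 5 = 105.1990
s = √105.1990 = 10.257

θ* = 10.257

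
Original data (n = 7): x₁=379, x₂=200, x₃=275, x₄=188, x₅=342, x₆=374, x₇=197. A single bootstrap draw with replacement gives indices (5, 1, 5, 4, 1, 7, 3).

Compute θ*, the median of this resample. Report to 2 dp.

Resample values: 342, 379, 342, 188, 379, 197, 275.
Sorted: 188, 197, 275, 342, 342, 379, 379
Median = middle value = 342.00

θ* = 342.00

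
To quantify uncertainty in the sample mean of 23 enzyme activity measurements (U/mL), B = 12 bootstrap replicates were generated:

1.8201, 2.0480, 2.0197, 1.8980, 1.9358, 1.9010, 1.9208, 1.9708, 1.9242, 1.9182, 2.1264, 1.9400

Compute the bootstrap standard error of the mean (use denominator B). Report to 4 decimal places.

SE* = 0.0768

Bootstrap SE is the standard deviation of the 12 replicate means.
Mean of replicates: (1.8201 + 2.0480 + 2.0197 + 1.8980 + 1.9358 + 1.9010 + 1.9208 + 1.9708 + 1.9242 + 1.9182 + 2.1264 + 1.9400) / 12 = 23.42300 / 12 = 1.95192
Sum of squared deviations: (−0.13182)² + (+0.09608)² + (+0.06778)² + (−0.05392)² + (−0.01612)² + (−0.05092)² + (−0.03112)² + (+0.01888)² + (−0.02772)² + (−0.03372)² + (+0.17448)² + (−0.01192)² = 0.07078
Variance = 0.07078 / 12 = 0.00590
SE* = √0.00590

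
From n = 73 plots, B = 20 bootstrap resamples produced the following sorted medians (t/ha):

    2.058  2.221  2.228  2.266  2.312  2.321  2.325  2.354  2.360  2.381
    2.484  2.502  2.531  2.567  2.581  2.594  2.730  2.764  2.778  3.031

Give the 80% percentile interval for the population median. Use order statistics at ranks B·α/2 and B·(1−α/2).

(2.221, 2.764)

α = 0.20; lower rank = 20 × 0.100 = 2; upper rank = 20 × 0.900 = 18.
The 2nd smallest replicate is 2.221; the 18th is 2.764.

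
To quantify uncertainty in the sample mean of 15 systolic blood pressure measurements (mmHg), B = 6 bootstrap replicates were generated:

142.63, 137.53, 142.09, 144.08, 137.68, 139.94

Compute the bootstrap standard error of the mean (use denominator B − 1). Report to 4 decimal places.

SE* = 2.7136

Bootstrap SE is the standard deviation of the 6 replicate means.
Mean of replicates: (142.63 + 137.53 + 142.09 + 144.08 + 137.68 + 139.94) / 6 = 843.95000 / 6 = 140.65833
Sum of squared deviations: (+1.97167)² + (−3.12833)² + (+1.43167)² + (+3.42167)² + (−2.97833)² + (−0.71833)² = 36.81788
Variance = 36.81788 / 5 = 7.36358
SE* = √7.36358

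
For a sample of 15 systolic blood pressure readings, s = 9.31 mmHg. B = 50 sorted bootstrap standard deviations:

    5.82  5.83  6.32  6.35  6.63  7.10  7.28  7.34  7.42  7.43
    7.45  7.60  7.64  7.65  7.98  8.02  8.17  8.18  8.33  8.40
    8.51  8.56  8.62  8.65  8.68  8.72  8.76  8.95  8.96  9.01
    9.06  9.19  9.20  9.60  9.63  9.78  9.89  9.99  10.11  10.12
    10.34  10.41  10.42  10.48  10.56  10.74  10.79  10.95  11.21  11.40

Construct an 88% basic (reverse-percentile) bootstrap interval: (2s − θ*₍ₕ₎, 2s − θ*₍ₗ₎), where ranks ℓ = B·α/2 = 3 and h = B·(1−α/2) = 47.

(7.83, 12.30)

Percentile endpoints at ranks 3 and 47: θ*₍3₎ = 6.32, θ*₍47₎ = 10.79.
Basic interval reflects these around s:
  lower = 2 × 9.31 − 10.79 = 7.83
  upper = 2 × 9.31 − 6.32 = 12.30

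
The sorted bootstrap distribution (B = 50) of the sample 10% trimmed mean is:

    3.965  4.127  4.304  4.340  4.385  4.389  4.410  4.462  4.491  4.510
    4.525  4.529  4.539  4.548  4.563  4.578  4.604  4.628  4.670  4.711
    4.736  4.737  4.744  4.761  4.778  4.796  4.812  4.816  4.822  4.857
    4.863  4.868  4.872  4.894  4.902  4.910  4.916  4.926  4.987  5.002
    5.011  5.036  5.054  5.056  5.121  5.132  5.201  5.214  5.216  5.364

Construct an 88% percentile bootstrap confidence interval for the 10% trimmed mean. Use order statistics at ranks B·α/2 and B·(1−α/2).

α = 0.12; lower rank = 50 × 0.060 = 3; upper rank = 50 × 0.940 = 47.
The 3rd smallest replicate is 4.304; the 47th is 5.201.

(4.304, 5.201)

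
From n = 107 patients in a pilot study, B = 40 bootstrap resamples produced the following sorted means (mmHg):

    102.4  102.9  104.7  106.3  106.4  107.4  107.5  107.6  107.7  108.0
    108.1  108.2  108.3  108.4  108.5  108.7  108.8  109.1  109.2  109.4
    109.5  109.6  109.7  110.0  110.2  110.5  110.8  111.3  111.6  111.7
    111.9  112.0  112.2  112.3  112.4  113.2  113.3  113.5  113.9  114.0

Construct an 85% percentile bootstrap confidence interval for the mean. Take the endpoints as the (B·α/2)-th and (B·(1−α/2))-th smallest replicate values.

α = 0.15; lower rank = 40 × 0.075 = 3; upper rank = 40 × 0.925 = 37.
The 3rd smallest replicate is 104.7; the 37th is 113.3.

(104.7, 113.3)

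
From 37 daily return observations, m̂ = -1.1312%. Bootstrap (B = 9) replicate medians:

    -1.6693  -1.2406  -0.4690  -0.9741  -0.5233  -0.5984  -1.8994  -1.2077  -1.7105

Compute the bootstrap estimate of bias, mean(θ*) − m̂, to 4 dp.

mean(θ*) = ((-1.6693) + (-1.2406) + (-0.4690) + (-0.9741) + (-0.5233) + (-0.5984) + (-1.8994) + (-1.2077) + (-1.7105)) / 9 = -1.14359
bias = -1.14359 − -1.1312

bias = −0.0124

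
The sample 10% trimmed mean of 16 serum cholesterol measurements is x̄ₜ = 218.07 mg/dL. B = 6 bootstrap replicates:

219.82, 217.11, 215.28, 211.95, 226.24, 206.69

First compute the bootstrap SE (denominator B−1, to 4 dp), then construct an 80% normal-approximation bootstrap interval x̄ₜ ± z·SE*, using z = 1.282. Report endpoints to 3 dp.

Mean of replicates = 216.1817; sum of squared deviations = 224.0811; SE* = √(224.0811/5) = 6.6945
Margin = 1.282 × 6.6945 = 8.5823
Interval: 218.07 ± 8.5823

(209.488, 226.652)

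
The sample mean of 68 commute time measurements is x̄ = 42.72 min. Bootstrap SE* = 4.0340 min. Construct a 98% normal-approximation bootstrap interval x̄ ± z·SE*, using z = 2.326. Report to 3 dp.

Margin = 2.326 × 4.0340 = 9.3831
Interval: 42.72 ± 9.3831

(33.337, 52.103)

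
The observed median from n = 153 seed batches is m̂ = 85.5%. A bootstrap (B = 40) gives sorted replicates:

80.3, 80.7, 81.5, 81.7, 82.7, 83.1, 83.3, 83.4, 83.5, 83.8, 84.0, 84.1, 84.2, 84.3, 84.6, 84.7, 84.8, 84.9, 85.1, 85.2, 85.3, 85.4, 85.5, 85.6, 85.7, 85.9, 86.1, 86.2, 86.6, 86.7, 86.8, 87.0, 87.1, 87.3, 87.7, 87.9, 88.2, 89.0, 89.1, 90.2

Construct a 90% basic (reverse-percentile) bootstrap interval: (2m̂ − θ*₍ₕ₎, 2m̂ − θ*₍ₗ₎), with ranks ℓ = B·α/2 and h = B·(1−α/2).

Percentile endpoints at ranks 2 and 38: θ*₍2₎ = 80.7, θ*₍38₎ = 89.0.
Basic interval reflects these around m̂:
  lower = 2 × 85.5 − 89.0 = 82.0
  upper = 2 × 85.5 − 80.7 = 90.3

(82.0, 90.3)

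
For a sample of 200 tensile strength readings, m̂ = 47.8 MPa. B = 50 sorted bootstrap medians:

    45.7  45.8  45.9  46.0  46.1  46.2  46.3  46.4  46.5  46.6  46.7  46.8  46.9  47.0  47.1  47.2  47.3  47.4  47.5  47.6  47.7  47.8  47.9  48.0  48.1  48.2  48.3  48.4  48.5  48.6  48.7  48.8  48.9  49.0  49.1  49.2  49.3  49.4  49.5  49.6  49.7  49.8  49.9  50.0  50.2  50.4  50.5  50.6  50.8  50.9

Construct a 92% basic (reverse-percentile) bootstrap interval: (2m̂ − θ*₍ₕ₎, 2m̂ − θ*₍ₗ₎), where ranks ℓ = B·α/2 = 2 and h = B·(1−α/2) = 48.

(45.0, 49.8)

Percentile endpoints at ranks 2 and 48: θ*₍2₎ = 45.8, θ*₍48₎ = 50.6.
Basic interval reflects these around m̂:
  lower = 2 × 47.8 − 50.6 = 45.0
  upper = 2 × 47.8 − 45.8 = 49.8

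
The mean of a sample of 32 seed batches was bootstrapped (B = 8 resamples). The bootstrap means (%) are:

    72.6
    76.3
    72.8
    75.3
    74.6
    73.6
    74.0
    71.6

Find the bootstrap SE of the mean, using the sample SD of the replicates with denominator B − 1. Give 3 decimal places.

Bootstrap SE is the standard deviation of the 8 replicate means.
Mean of replicates: (72.6 + 76.3 + 72.8 + 75.3 + 74.6 + 73.6 + 74.0 + 71.6) / 8 = 590.8000 / 8 = 73.8500
Sum of squared deviations: (−1.2500)² + (+2.4500)² + (−1.0500)² + (+1.4500)² + (+0.7500)² + (−0.2500)² + (+0.1500)² + (−2.2500)² = 16.4800
Variance = 16.4800 / 7 = 2.3543
SE* = √2.3543

SE* = 1.534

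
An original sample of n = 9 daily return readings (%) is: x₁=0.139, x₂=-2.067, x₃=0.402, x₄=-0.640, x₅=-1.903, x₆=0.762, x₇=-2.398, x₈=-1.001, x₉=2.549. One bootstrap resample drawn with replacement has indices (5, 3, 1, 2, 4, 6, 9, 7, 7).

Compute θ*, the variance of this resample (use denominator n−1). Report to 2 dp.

Resample values: -1.903, 0.402, 0.139, -2.067, -0.640, 0.762, 2.549, -2.398, -2.398.
Mean = -0.6171; sum of squared deviations = 23.6358
s² = 23.6358 / 8 = 2.9545

θ* = 2.95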